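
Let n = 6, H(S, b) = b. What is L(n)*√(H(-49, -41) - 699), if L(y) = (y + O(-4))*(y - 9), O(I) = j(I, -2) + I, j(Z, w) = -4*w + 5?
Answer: -90*I*√185 ≈ -1224.1*I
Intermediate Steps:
j(Z, w) = 5 - 4*w
O(I) = 13 + I (O(I) = (5 - 4*(-2)) + I = (5 + 8) + I = 13 + I)
L(y) = (-9 + y)*(9 + y) (L(y) = (y + (13 - 4))*(y - 9) = (y + 9)*(-9 + y) = (9 + y)*(-9 + y) = (-9 + y)*(9 + y))
L(n)*√(H(-49, -41) - 699) = (-81 + 6²)*√(-41 - 699) = (-81 + 36)*√(-740) = -90*I*√185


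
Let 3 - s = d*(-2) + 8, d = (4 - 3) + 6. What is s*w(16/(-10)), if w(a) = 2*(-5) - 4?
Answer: -126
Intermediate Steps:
d = 7 (d = 1 + 6 = 7)
w(a) = -14 (w(a) = -10 - 4 = -14)
s = 9 (s = 3 - (7*(-2) + 8) = 3 - (-14 + 8) = 3 - 1*(-6) = 3 + 6 = 9)
s*w(16/(-10)) = 9*(-14) = -126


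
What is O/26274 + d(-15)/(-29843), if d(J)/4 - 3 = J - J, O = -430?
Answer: -6573889/392047491 ≈ -0.016768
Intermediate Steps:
d(J) = 12 (d(J) = 12 + 4*(J - J) = 12 + 4*0 = 12 + 0 = 12)
O/26274 + d(-15)/(-29843) = -430/26274 + 12/(-29843) = -430*1/26274 + 12*(-1/29843) = -215/13137 - 12/29843 = -6573889/392047491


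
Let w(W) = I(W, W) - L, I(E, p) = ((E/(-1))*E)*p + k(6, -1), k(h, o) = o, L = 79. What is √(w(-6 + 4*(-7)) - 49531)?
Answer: I*√10307 ≈ 101.52*I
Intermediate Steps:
I(E, p) = -1 - p*E² (I(E, p) = ((E/(-1))*E)*p - 1 = ((E*(-1))*E)*p - 1 = ((-E)*E)*p - 1 = (-E²)*p - 1 = -p*E² - 1 = -1 - p*E²)
w(W) = -80 - W³ (w(W) = (-1 - W*W²) - 1*79 = (-1 - W³) - 79 = -80 - W³)
√(w(-6 + 4*(-7)) - 49531) = √((-80 - (-6 + 4*(-7))³) - 49531) = √((-80 - (-6 - 28)³) - 49531) = √((-80 - 1*(-34)³) - 49531) = √((-80 - 1*(-39304)) - 49531) = √((-80 + 39304) - 49531) = √(39224 - 49531) = √(-10307) = I*√10307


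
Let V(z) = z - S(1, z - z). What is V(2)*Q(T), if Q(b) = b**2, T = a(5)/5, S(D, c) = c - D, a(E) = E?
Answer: 3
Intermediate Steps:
T = 1 (T = 5/5 = 5*(1/5) = 1)
V(z) = 1 + z (V(z) = z - ((z - z) - 1*1) = z - (0 - 1) = z - 1*(-1) = z + 1 = 1 + z)
V(2)*Q(T) = (1 + 2)*1**2 = 3*1 = 3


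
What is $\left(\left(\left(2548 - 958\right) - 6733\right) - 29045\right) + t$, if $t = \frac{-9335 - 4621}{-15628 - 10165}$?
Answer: $- \frac{881797128}{25793} \approx -34187.0$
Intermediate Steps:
$t = \frac{13956}{25793}$ ($t = - \frac{13956}{-25793} = \left(-13956\right) \left(- \frac{1}{25793}\right) = \frac{13956}{25793} \approx 0.54108$)
$\left(\left(\left(2548 - 958\right) - 6733\right) - 29045\right) + t = \left(\left(\left(2548 - 958\right) - 6733\right) - 29045\right) + \frac{13956}{25793} = \left(\left(1590 - 6733\right) - 29045\right) + \frac{13956}{25793} = \left(-5143 - 29045\right) + \frac{13956}{25793} = -34188 + \frac{13956}{25793} = - \frac{881797128}{25793}$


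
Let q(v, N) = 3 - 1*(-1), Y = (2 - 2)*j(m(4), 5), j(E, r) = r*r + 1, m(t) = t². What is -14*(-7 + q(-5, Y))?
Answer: 42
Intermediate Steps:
j(E, r) = 1 + r² (j(E, r) = r² + 1 = 1 + r²)
Y = 0 (Y = (2 - 2)*(1 + 5²) = 0*(1 + 25) = 0*26 = 0)
q(v, N) = 4 (q(v, N) = 3 + 1 = 4)
-14*(-7 + q(-5, Y)) = -14*(-7 + 4) = -14*(-3) = 42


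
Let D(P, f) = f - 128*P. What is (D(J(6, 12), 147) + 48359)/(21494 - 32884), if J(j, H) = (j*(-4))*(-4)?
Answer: -18109/5695 ≈ -3.1798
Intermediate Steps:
J(j, H) = 16*j (J(j, H) = -4*j*(-4) = 16*j)
(D(J(6, 12), 147) + 48359)/(21494 - 32884) = ((147 - 2048*6) + 48359)/(21494 - 32884) = ((147 - 128*96) + 48359)/(-11390) = ((147 - 12288) + 48359)*(-1/11390) = (-12141 + 48359)*(-1/11390) = 36218*(-1/11390) = -18109/5695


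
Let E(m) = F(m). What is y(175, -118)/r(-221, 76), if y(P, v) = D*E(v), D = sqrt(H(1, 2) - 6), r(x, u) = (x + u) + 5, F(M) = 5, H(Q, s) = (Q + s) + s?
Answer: -I/28 ≈ -0.035714*I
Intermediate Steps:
H(Q, s) = Q + 2*s
r(x, u) = 5 + u + x (r(x, u) = (u + x) + 5 = 5 + u + x)
E(m) = 5
D = I (D = sqrt((1 + 2*2) - 6) = sqrt((1 + 4) - 6) = sqrt(5 - 6) = sqrt(-1) = I ≈ 1.0*I)
y(P, v) = 5*I (y(P, v) = I*5 = 5*I)
y(175, -118)/r(-221, 76) = (5*I)/(5 + 76 - 221) = (5*I)/(-140) = (5*I)*(-1/140) = -I/28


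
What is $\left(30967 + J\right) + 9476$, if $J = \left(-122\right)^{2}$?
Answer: $55327$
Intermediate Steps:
$J = 14884$
$\left(30967 + J\right) + 9476 = \left(30967 + 14884\right) + 9476 = 45851 + 9476 = 55327$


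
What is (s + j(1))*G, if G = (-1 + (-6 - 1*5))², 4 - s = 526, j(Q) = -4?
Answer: -75744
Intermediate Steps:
s = -522 (s = 4 - 1*526 = 4 - 526 = -522)
G = 144 (G = (-1 + (-6 - 5))² = (-1 - 11)² = (-12)² = 144)
(s + j(1))*G = (-522 - 4)*144 = -526*144 = -75744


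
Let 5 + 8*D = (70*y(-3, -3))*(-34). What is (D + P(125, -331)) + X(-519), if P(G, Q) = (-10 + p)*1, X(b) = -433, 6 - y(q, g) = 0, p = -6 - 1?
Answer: -17885/8 ≈ -2235.6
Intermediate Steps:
p = -7
y(q, g) = 6 (y(q, g) = 6 - 1*0 = 6 + 0 = 6)
D = -14285/8 (D = -5/8 + ((70*6)*(-34))/8 = -5/8 + (420*(-34))/8 = -5/8 + (⅛)*(-14280) = -5/8 - 1785 = -14285/8 ≈ -1785.6)
P(G, Q) = -17 (P(G, Q) = (-10 - 7)*1 = -17*1 = -17)
(D + P(125, -331)) + X(-519) = (-14285/8 - 17) - 433 = -14421/8 - 433 = -17885/8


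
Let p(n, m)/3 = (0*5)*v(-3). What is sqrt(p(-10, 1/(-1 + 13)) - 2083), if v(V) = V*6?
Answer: I*sqrt(2083) ≈ 45.64*I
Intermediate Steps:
v(V) = 6*V
p(n, m) = 0 (p(n, m) = 3*((0*5)*(6*(-3))) = 3*(0*(-18)) = 3*0 = 0)
sqrt(p(-10, 1/(-1 + 13)) - 2083) = sqrt(0 - 2083) = sqrt(-2083) = I*sqrt(2083)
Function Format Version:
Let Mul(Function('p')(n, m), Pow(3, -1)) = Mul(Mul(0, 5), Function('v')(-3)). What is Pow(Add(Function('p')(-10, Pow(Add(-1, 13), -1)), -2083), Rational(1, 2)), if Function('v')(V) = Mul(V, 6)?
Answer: Mul(I, Pow(2083, Rational(1, 2))) ≈ Mul(45.640, I)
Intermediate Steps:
Function('v')(V) = Mul(6, V)
Function('p')(n, m) = 0 (Function('p')(n, m) = Mul(3, Mul(Mul(0, 5), Mul(6, -3))) = Mul(3, Mul(0, -18)) = Mul(3, 0) = 0)
Pow(Add(Function('p')(-10, Pow(Add(-1, 13), -1)), -2083), Rational(1, 2)) = Pow(Add(0, -2083), Rational(1, 2)) = Pow(-2083, Rational(1, 2)) = Mul(I, Pow(2083, Rational(1, 2)))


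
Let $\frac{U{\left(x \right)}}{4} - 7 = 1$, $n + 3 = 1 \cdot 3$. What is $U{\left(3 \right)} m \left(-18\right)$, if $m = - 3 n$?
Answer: $0$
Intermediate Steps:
$n = 0$ ($n = -3 + 1 \cdot 3 = -3 + 3 = 0$)
$U{\left(x \right)} = 32$ ($U{\left(x \right)} = 28 + 4 \cdot 1 = 28 + 4 = 32$)
$m = 0$ ($m = \left(-3\right) 0 = 0$)
$U{\left(3 \right)} m \left(-18\right) = 32 \cdot 0 \left(-18\right) = 0 \left(-18\right) = 0$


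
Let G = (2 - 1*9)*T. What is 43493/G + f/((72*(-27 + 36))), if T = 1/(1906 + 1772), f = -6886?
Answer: -51829414397/2268 ≈ -2.2852e+7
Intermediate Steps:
T = 1/3678 ≈ 0.00027189
G = -7/3678 (G = (2 - 1*9)*(1/3678) = (2 - 9)*(1/3678) = -7*1/3678 = -7/3678 ≈ -0.0019032)
43493/G + f/((72*(-27 + 36))) = 43493/(-7/3678) - 6886*1/(72*(-27 + 36)) = 43493*(-3678/7) - 6886/(72*9) = -159967254/7 - 6886/648 = -159967254/7 - 6886*1/648 = -159967254/7 - 3443/324 = -51829414397/2268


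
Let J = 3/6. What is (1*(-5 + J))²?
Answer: 81/4 ≈ 20.250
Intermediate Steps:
J = ½ (J = 3*(⅙) = ½ ≈ 0.50000)
(1*(-5 + J))² = (1*(-5 + ½))² = (1*(-9/2))² = (-9/2)² = 81/4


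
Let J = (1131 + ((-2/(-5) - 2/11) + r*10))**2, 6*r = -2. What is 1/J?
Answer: 27225/34633582201 ≈ 7.8609e-7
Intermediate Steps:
r = -1/3 (r = (1/6)*(-2) = -1/3 ≈ -0.33333)
J = 34633582201/27225 (J = (1131 + ((-2/(-5) - 2/11) - 1/3*10))**2 = (1131 + ((-2*(-1/5) - 2*1/11) - 10/3))**2 = (1131 + ((2/5 - 2/11) - 10/3))**2 = (1131 + (12/55 - 10/3))**2 = (1131 - 514/165)**2 = (186101/165)**2 = 34633582201/27225 ≈ 1.2721e+6)
1/J = 1/(34633582201/27225) = 27225/34633582201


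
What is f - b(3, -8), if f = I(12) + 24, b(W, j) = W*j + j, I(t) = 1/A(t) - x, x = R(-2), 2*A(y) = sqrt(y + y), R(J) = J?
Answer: 58 + sqrt(6)/6 ≈ 58.408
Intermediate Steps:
A(y) = sqrt(2)*sqrt(y)/2 (A(y) = sqrt(y + y)/2 = sqrt(2*y)/2 = (sqrt(2)*sqrt(y))/2 = sqrt(2)*sqrt(y)/2)
x = -2
I(t) = 2 + sqrt(2)/sqrt(t) (I(t) = 1/(sqrt(2)*sqrt(t)/2) - 1*(-2) = sqrt(2)/sqrt(t) + 2 = 2 + sqrt(2)/sqrt(t))
b(W, j) = j + W*j
f = 26 + sqrt(6)/6 (f = (2 + sqrt(2)/sqrt(12)) + 24 = (2 + sqrt(2)*(sqrt(3)/6)) + 24 = (2 + sqrt(6)/6) + 24 = 26 + sqrt(6)/6 ≈ 26.408)
f - b(3, -8) = (26 + sqrt(6)/6) - (-8)*(1 + 3) = (26 + sqrt(6)/6) - (-8)*4 = (26 + sqrt(6)/6) - 1*(-32) = (26 + sqrt(6)/6) + 32 = 58 + sqrt(6)/6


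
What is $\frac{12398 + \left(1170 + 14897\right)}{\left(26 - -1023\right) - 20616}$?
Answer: $- \frac{28465}{19567} \approx -1.4547$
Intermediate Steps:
$\frac{12398 + \left(1170 + 14897\right)}{\left(26 - -1023\right) - 20616} = \frac{12398 + 16067}{\left(26 + 1023\right) - 20616} = \frac{28465}{1049 - 20616} = \frac{28465}{-19567} = 28465 \left(- \frac{1}{19567}\right) = - \frac{28465}{19567}$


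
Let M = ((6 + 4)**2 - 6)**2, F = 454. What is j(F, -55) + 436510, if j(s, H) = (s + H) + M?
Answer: 445745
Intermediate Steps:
M = 8836 (M = (10**2 - 6)**2 = (100 - 6)**2 = 94**2 = 8836)
j(s, H) = 8836 + H + s (j(s, H) = (s + H) + 8836 = (H + s) + 8836 = 8836 + H + s)
j(F, -55) + 436510 = (8836 - 55 + 454) + 436510 = 9235 + 436510 = 445745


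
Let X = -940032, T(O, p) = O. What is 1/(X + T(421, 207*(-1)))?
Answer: -1/939611 ≈ -1.0643e-6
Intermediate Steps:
1/(X + T(421, 207*(-1))) = 1/(-940032 + 421) = 1/(-939611) = -1/939611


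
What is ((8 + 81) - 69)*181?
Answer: 3620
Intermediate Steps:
((8 + 81) - 69)*181 = (89 - 69)*181 = 20*181 = 3620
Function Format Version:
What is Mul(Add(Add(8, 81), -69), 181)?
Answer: 3620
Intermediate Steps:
Mul(Add(Add(8, 81), -69), 181) = Mul(Add(89, -69), 181) = Mul(20, 181) = 3620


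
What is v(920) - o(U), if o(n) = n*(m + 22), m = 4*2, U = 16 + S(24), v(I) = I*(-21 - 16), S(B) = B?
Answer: -35240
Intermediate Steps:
v(I) = -37*I (v(I) = I*(-37) = -37*I)
U = 40 (U = 16 + 24 = 40)
m = 8
o(n) = 30*n (o(n) = n*(8 + 22) = n*30 = 30*n)
v(920) - o(U) = -37*920 - 30*40 = -34040 - 1*1200 = -34040 - 1200 = -35240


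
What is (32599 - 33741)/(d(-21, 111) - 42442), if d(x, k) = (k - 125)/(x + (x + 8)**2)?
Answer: 84508/3140715 ≈ 0.026907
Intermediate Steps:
d(x, k) = (-125 + k)/(x + (8 + x)**2)
(32599 - 33741)/(d(-21, 111) - 42442) = (32599 - 33741)/((-125 + 111)/(-21 + (8 - 21)**2) - 42442) = -1142/(-14/(-21 + (-13)**2) - 42442) = -1142/(-14/(-21 + 169) - 42442) = -1142/(-14/148 - 42442) = -1142/((1/148)*(-14) - 42442) = -1142/(-7/74 - 42442) = -1142/(-3140715/74) = -1142*(-74/3140715) = 84508/3140715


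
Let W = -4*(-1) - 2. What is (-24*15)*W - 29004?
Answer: -29724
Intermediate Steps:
W = 2 (W = 4 - 2 = 2)
(-24*15)*W - 29004 = -24*15*2 - 29004 = -360*2 - 29004 = -720 - 29004 = -29724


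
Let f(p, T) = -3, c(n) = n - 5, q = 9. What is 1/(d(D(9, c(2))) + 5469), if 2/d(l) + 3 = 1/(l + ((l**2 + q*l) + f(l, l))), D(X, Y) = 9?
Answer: 503/2750571 ≈ 0.00018287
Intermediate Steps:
c(n) = -5 + n
d(l) = 2/(-3 + 1/(-3 + l**2 + 10*l)) (d(l) = 2/(-3 + 1/(l + ((l**2 + 9*l) - 3))) = 2/(-3 + 1/(l + (-3 + l**2 + 9*l))) = 2/(-3 + 1/(-3 + l**2 + 10*l)))
1/(d(D(9, c(2))) + 5469) = 1/(2*(3 - 1*9**2 - 10*9)/(-10 + 3*9**2 + 30*9) + 5469) = 1/(2*(3 - 1*81 - 90)/(-10 + 3*81 + 270) + 5469) = 1/(2*(3 - 81 - 90)/(-10 + 243 + 270) + 5469) = 1/(2*(-168)/503 + 5469) = 1/(2*(1/503)*(-168) + 5469) = 1/(-336/503 + 5469) = 1/(2750571/503) = 503/2750571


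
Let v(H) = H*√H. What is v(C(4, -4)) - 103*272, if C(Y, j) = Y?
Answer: -28008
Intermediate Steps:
v(H) = H^(3/2)
v(C(4, -4)) - 103*272 = 4^(3/2) - 103*272 = 8 - 28016 = -28008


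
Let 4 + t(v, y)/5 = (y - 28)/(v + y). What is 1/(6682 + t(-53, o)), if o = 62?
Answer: 9/60128 ≈ 0.00014968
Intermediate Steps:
t(v, y) = -20 + 5*(-28 + y)/(v + y) (t(v, y) = -20 + 5*((y - 28)/(v + y)) = -20 + 5*((-28 + y)/(v + y)) = -20 + 5*(-28 + y)/(v + y))
1/(6682 + t(-53, o)) = 1/(6682 + 5*(-28 - 4*(-53) - 3*62)/(-53 + 62)) = 1/(6682 + 5*(-28 + 212 - 186)/9) = 1/(6682 + 5*(⅑)*(-2)) = 1/(6682 - 10/9) = 1/(60128/9) = 9/60128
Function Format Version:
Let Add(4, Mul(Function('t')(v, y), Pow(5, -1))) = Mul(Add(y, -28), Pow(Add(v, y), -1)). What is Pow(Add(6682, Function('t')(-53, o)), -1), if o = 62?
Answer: Rational(9, 60128) ≈ 0.00014968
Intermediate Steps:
Function('t')(v, y) = Add(-20, Mul(5, Pow(Add(v, y), -1), Add(-28, y))) (Function('t')(v, y) = Add(-20, Mul(5, Mul(Add(y, -28), Pow(Add(v, y), -1)))) = Add(-20, Mul(5, Mul(Add(-28, y), Pow(Add(v, y), -1)))) = Add(-20, Mul(5, Mul(Pow(Add(v, y), -1), Add(-28, y)))) = Add(-20, Mul(5, Pow(Add(v, y), -1), Add(-28, y))))
Pow(Add(6682, Function('t')(-53, o)), -1) = Pow(Add(6682, Mul(5, Pow(Add(-53, 62), -1), Add(-28, Mul(-4, -53), Mul(-3, 62)))), -1) = Pow(Add(6682, Mul(5, Pow(9, -1), Add(-28, 212, -186))), -1) = Pow(Add(6682, Mul(5, Rational(1, 9), -2)), -1) = Pow(Add(6682, Rational(-10, 9)), -1) = Pow(Rational(60128, 9), -1) = Rational(9, 60128)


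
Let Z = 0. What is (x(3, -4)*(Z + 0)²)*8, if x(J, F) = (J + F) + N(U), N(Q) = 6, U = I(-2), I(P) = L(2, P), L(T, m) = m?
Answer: 0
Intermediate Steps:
I(P) = P
U = -2
x(J, F) = 6 + F + J (x(J, F) = (J + F) + 6 = (F + J) + 6 = 6 + F + J)
(x(3, -4)*(Z + 0)²)*8 = ((6 - 4 + 3)*(0 + 0)²)*8 = (5*0²)*8 = (5*0)*8 = 0*8 = 0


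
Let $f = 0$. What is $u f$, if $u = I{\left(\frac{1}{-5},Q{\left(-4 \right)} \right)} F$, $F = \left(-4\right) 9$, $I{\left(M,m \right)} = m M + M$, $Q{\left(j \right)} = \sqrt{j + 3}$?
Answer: $0$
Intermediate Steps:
$Q{\left(j \right)} = \sqrt{3 + j}$
$I{\left(M,m \right)} = M + M m$ ($I{\left(M,m \right)} = M m + M = M + M m$)
$F = -36$
$u = \frac{36}{5} + \frac{36 i}{5}$ ($u = \frac{1 + \sqrt{3 - 4}}{-5} \left(-36\right) = - \frac{1 + \sqrt{-1}}{5} \left(-36\right) = - \frac{1 + i}{5} \left(-36\right) = \left(- \frac{1}{5} - \frac{i}{5}\right) \left(-36\right) = \frac{36}{5} + \frac{36 i}{5} \approx 7.2 + 7.2 i$)
$u f = \left(\frac{36}{5} + \frac{36 i}{5}\right) 0 = 0$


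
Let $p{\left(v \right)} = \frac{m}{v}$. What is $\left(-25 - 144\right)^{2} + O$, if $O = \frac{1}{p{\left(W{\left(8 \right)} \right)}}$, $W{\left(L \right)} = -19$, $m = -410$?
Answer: $\frac{11710029}{410} \approx 28561.0$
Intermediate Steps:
$p{\left(v \right)} = - \frac{410}{v}$
$O = \frac{19}{410}$ ($O = \frac{1}{\left(-410\right) \frac{1}{-19}} = \frac{1}{\left(-410\right) \left(- \frac{1}{19}\right)} = \frac{1}{\frac{410}{19}} = \frac{19}{410} \approx 0.046341$)
$\left(-25 - 144\right)^{2} + O = \left(-25 - 144\right)^{2} + \frac{19}{410} = \left(-169\right)^{2} + \frac{19}{410} = 28561 + \frac{19}{410} = \frac{11710029}{410}$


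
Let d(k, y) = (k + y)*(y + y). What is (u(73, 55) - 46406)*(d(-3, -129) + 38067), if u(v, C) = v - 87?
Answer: -3347949660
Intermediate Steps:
u(v, C) = -87 + v
d(k, y) = 2*y*(k + y) (d(k, y) = (k + y)*(2*y) = 2*y*(k + y))
(u(73, 55) - 46406)*(d(-3, -129) + 38067) = ((-87 + 73) - 46406)*(2*(-129)*(-3 - 129) + 38067) = (-14 - 46406)*(2*(-129)*(-132) + 38067) = -46420*(34056 + 38067) = -46420*72123 = -3347949660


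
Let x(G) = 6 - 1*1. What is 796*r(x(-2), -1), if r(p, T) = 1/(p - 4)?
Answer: 796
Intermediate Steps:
x(G) = 5 (x(G) = 6 - 1 = 5)
r(p, T) = 1/(-4 + p)
796*r(x(-2), -1) = 796/(-4 + 5) = 796/1 = 796*1 = 796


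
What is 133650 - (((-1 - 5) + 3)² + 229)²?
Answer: 77006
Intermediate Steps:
133650 - (((-1 - 5) + 3)² + 229)² = 133650 - ((-6 + 3)² + 229)² = 133650 - ((-3)² + 229)² = 133650 - (9 + 229)² = 133650 - 1*238² = 133650 - 1*56644 = 133650 - 56644 = 77006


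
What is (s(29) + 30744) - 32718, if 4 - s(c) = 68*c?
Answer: -3942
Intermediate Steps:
s(c) = 4 - 68*c
(s(29) + 30744) - 32718 = ((4 - 68*29) + 30744) - 32718 = ((4 - 1972) + 30744) - 32718 = (-1968 + 30744) - 32718 = 28776 - 32718 = -3942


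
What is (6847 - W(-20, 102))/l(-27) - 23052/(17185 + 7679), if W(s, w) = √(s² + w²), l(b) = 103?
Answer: 13989121/213416 - 2*√2701/103 ≈ 64.539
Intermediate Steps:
(6847 - W(-20, 102))/l(-27) - 23052/(17185 + 7679) = (6847 - √((-20)² + 102²))/103 - 23052/(17185 + 7679) = (6847 - √(400 + 10404))*(1/103) - 23052/24864 = (6847 - √10804)*(1/103) - 23052*1/24864 = (6847 - 2*√2701)*(1/103) - 1921/2072 = (6847/103 - 2*√2701/103) - 1921/2072 = 13989121/213416 - 2*√2701/103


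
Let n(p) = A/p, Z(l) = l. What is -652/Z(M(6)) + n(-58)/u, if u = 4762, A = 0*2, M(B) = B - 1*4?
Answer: -326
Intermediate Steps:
M(B) = -4 + B (M(B) = B - 4 = -4 + B)
A = 0
n(p) = 0 (n(p) = 0/p = 0)
-652/Z(M(6)) + n(-58)/u = -652/(-4 + 6) + 0/4762 = -652/2 + 0*(1/4762) = -652*1/2 + 0 = -326 + 0 = -326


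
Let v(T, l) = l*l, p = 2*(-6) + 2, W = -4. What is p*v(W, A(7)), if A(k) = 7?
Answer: -490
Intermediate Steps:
p = -10 (p = -12 + 2 = -10)
v(T, l) = l²
p*v(W, A(7)) = -10*7² = -10*49 = -490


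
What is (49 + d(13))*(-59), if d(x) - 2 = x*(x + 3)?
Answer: -15281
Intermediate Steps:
d(x) = 2 + x*(3 + x) (d(x) = 2 + x*(x + 3) = 2 + x*(3 + x))
(49 + d(13))*(-59) = (49 + (2 + 13**2 + 3*13))*(-59) = (49 + (2 + 169 + 39))*(-59) = (49 + 210)*(-59) = 259*(-59) = -15281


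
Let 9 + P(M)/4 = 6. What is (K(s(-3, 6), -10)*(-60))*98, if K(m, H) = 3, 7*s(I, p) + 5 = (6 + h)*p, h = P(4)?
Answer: -17640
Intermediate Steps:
P(M) = -12 (P(M) = -36 + 4*6 = -36 + 24 = -12)
h = -12
s(I, p) = -5/7 - 6*p/7 (s(I, p) = -5/7 + ((6 - 12)*p)/7 = -5/7 + (-6*p)/7 = -5/7 - 6*p/7)
(K(s(-3, 6), -10)*(-60))*98 = (3*(-60))*98 = -180*98 = -17640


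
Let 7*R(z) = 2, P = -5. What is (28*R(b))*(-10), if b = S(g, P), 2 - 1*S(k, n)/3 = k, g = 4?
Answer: -80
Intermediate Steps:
S(k, n) = 6 - 3*k
b = -6 (b = 6 - 3*4 = 6 - 12 = -6)
R(z) = 2/7 (R(z) = (1/7)*2 = 2/7)
(28*R(b))*(-10) = (28*(2/7))*(-10) = 8*(-10) = -80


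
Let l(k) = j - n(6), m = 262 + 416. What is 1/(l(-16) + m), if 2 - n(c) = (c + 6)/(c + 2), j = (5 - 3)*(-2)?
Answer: 2/1347 ≈ 0.0014848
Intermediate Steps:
j = -4 (j = 2*(-2) = -4)
n(c) = 2 - (6 + c)/(2 + c) (n(c) = 2 - (c + 6)/(c + 2) = 2 - (6 + c)/(2 + c))
m = 678
l(k) = -9/2 (l(k) = -4 - (-2 + 6)/(2 + 6) = -4 - 4/8 = -4 - 1*1/2 = -4 - 1/2 = -9/2)
1/(l(-16) + m) = 1/(-9/2 + 678) = 1/(1347/2) = 2/1347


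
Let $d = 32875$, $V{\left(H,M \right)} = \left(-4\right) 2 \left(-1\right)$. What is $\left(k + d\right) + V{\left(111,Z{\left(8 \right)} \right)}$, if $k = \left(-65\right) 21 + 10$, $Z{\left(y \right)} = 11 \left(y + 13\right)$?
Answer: $31528$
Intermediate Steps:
$Z{\left(y \right)} = 143 + 11 y$ ($Z{\left(y \right)} = 11 \left(13 + y\right) = 143 + 11 y$)
$V{\left(H,M \right)} = 8$ ($V{\left(H,M \right)} = \left(-8\right) \left(-1\right) = 8$)
$k = -1355$ ($k = -1365 + 10 = -1355$)
$\left(k + d\right) + V{\left(111,Z{\left(8 \right)} \right)} = \left(-1355 + 32875\right) + 8 = 31520 + 8 = 31528$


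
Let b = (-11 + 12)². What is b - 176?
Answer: -175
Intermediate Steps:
b = 1 (b = 1² = 1)
b - 176 = 1 - 176 = -175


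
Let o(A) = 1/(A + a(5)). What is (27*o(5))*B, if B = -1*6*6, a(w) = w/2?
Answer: -648/5 ≈ -129.60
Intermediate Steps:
a(w) = w/2 (a(w) = w*(½) = w/2)
o(A) = 1/(5/2 + A) (o(A) = 1/(A + (½)*5) = 1/(A + 5/2) = 1/(5/2 + A))
B = -36 (B = -6*6 = -36)
(27*o(5))*B = (27*(2/(5 + 2*5)))*(-36) = (27*(2/(5 + 10)))*(-36) = (27*(2/15))*(-36) = (18/5)*(-36) = -648/5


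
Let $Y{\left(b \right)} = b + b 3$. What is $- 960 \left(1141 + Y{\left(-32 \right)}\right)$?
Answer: $-972480$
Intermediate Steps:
$Y{\left(b \right)} = 4 b$ ($Y{\left(b \right)} = b + 3 b = 4 b$)
$- 960 \left(1141 + Y{\left(-32 \right)}\right) = - 960 \left(1141 + 4 \left(-32\right)\right) = - 960 \left(1141 - 128\right) = \left(-960\right) 1013 = -972480$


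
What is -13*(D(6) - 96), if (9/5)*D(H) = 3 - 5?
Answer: 11362/9 ≈ 1262.4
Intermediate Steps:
D(H) = -10/9 (D(H) = 5*(3 - 5)/9 = (5/9)*(-2) = -10/9)
-13*(D(6) - 96) = -13*(-10/9 - 96) = -13*(-874/9) = 11362/9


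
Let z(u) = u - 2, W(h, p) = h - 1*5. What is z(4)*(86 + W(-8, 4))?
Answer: 146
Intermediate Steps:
W(h, p) = -5 + h (W(h, p) = h - 5 = -5 + h)
z(u) = -2 + u
z(4)*(86 + W(-8, 4)) = (-2 + 4)*(86 + (-5 - 8)) = 2*(86 - 13) = 2*73 = 146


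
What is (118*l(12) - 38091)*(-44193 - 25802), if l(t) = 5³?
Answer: 1633753295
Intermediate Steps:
l(t) = 125
(118*l(12) - 38091)*(-44193 - 25802) = (118*125 - 38091)*(-44193 - 25802) = (14750 - 38091)*(-69995) = -23341*(-69995) = 1633753295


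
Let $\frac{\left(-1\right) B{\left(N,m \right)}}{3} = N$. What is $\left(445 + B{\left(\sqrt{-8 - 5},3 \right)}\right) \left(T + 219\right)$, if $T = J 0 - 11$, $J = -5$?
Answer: $92560 - 624 i \sqrt{13} \approx 92560.0 - 2249.9 i$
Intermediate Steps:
$B{\left(N,m \right)} = - 3 N$
$T = -11$ ($T = \left(-5\right) 0 - 11 = 0 - 11 = -11$)
$\left(445 + B{\left(\sqrt{-8 - 5},3 \right)}\right) \left(T + 219\right) = \left(445 - 3 \sqrt{-8 - 5}\right) \left(-11 + 219\right) = \left(445 - 3 \sqrt{-13}\right) 208 = \left(445 - 3 i \sqrt{13}\right) 208 = 92560 - 624 i \sqrt{13}$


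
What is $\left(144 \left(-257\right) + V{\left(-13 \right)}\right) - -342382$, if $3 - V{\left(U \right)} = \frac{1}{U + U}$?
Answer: $\frac{7939803}{26} \approx 3.0538 \cdot 10^{5}$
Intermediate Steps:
$V{\left(U \right)} = 3 - \frac{1}{2 U}$ ($V{\left(U \right)} = 3 - \frac{1}{U + U} = 3 - \frac{1}{2 U}$)
$\left(144 \left(-257\right) + V{\left(-13 \right)}\right) - -342382 = \left(144 \left(-257\right) + \left(3 - \frac{1}{2 \left(-13\right)}\right)\right) - -342382 = \left(-37008 + \left(3 - - \frac{1}{26}\right)\right) + 342382 = \left(-37008 + \left(3 + \frac{1}{26}\right)\right) + 342382 = \left(-37008 + \frac{79}{26}\right) + 342382 = - \frac{962129}{26} + 342382 = \frac{7939803}{26}$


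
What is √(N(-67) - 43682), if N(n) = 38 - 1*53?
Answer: I*√43697 ≈ 209.04*I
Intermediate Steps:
N(n) = -15 (N(n) = 38 - 53 = -15)
√(N(-67) - 43682) = √(-15 - 43682) = √(-43697) = I*√43697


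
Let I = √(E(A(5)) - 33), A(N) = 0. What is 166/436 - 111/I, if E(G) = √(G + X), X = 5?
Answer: 83/218 + 111*I/√(33 - √5) ≈ 0.38073 + 20.013*I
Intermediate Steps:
E(G) = √(5 + G) (E(G) = √(G + 5) = √(5 + G))
I = √(-33 + √5) (I = √(√(5 + 0) - 33) = √(√5 - 33) = √(-33 + √5) ≈ 5.5465*I)
166/436 - 111/I = 166/436 - 111/√(-33 + √5) = 166*(1/436) - 111/√(-33 + √5) = 83/218 - 111/√(-33 + √5)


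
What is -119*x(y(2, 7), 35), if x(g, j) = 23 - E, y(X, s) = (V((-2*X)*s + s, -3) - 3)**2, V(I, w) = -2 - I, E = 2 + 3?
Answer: -2142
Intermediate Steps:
E = 5
y(X, s) = (-5 - s + 2*X*s)**2 (y(X, s) = ((-2 - ((-2*X)*s + s)) - 3)**2 = ((-2 - (-2*X*s + s)) - 3)**2 = ((-2 - (s - 2*X*s)) - 3)**2 = ((-2 + (-s + 2*X*s)) - 3)**2 = ((-2 - s + 2*X*s) - 3)**2 = (-5 - s + 2*X*s)**2)
x(g, j) = 18 (x(g, j) = 23 - 1*5 = 23 - 5 = 18)
-119*x(y(2, 7), 35) = -119*18 = -2142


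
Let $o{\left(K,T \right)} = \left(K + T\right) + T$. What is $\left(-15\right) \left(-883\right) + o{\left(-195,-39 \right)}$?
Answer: $12972$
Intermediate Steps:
$o{\left(K,T \right)} = K + 2 T$
$\left(-15\right) \left(-883\right) + o{\left(-195,-39 \right)} = \left(-15\right) \left(-883\right) + \left(-195 + 2 \left(-39\right)\right) = 13245 - 273 = 12972$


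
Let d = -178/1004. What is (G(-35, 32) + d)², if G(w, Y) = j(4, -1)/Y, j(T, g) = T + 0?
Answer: 11025/4032064 ≈ 0.0027343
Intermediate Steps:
j(T, g) = T
G(w, Y) = 4/Y
d = -89/502 (d = -178*1/1004 = -89/502 ≈ -0.17729)
(G(-35, 32) + d)² = (4/32 - 89/502)² = (4*(1/32) - 89/502)² = (⅛ - 89/502)² = (-105/2008)² = 11025/4032064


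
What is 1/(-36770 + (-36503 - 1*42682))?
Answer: -1/115955 ≈ -8.6240e-6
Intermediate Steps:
1/(-36770 + (-36503 - 1*42682)) = 1/(-36770 + (-36503 - 42682)) = 1/(-36770 - 79185) = 1/(-115955) = -1/115955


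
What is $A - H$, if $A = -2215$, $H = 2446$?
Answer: $-4661$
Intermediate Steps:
$A - H = -2215 - 2446 = -4661$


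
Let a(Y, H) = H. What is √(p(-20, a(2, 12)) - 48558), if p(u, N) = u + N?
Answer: I*√48566 ≈ 220.38*I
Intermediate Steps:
p(u, N) = N + u
√(p(-20, a(2, 12)) - 48558) = √((12 - 20) - 48558) = √(-8 - 48558) = √(-48566) = I*√48566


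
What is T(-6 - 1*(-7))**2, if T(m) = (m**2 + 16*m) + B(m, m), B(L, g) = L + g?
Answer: 361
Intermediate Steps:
T(m) = m**2 + 18*m (T(m) = (m**2 + 16*m) + (m + m) = (m**2 + 16*m) + 2*m = m**2 + 18*m)
T(-6 - 1*(-7))**2 = ((-6 - 1*(-7))*(18 + (-6 - 1*(-7))))**2 = ((-6 + 7)*(18 + (-6 + 7)))**2 = (1*(18 + 1))**2 = (1*19)**2 = 19**2 = 361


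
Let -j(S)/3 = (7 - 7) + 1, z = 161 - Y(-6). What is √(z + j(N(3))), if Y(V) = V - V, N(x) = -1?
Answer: √158 ≈ 12.570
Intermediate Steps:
Y(V) = 0
z = 161 (z = 161 - 1*0 = 161 + 0 = 161)
j(S) = -3 (j(S) = -3*((7 - 7) + 1) = -3*(0 + 1) = -3*1 = -3)
√(z + j(N(3))) = √(161 - 3) = √158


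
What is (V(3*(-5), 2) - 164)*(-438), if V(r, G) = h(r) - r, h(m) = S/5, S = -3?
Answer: 327624/5 ≈ 65525.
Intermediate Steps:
h(m) = -⅗ (h(m) = -3/5 = -3*⅕ = -⅗)
V(r, G) = -⅗ - r
(V(3*(-5), 2) - 164)*(-438) = ((-⅗ - 3*(-5)) - 164)*(-438) = ((-⅗ - 1*(-15)) - 164)*(-438) = ((-⅗ + 15) - 164)*(-438) = (72/5 - 164)*(-438) = -748/5*(-438) = 327624/5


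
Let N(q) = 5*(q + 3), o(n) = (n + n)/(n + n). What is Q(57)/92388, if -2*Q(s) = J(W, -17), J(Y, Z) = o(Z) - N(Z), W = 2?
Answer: -71/184776 ≈ -0.00038425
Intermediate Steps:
o(n) = 1 (o(n) = (2*n)/((2*n)) = (2*n)*(1/(2*n)) = 1)
N(q) = 15 + 5*q (N(q) = 5*(3 + q) = 15 + 5*q)
J(Y, Z) = -14 - 5*Z (J(Y, Z) = 1 - (15 + 5*Z) = 1 + (-15 - 5*Z) = -14 - 5*Z)
Q(s) = -71/2 (Q(s) = -(-14 - 5*(-17))/2 = -(-14 + 85)/2 = -½*71 = -71/2)
Q(57)/92388 = -71/2/92388 = -71/2*1/92388 = -71/184776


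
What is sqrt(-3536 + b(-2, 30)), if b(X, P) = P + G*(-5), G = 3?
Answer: I*sqrt(3521) ≈ 59.338*I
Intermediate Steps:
b(X, P) = -15 + P (b(X, P) = P + 3*(-5) = P - 15 = -15 + P)
sqrt(-3536 + b(-2, 30)) = sqrt(-3536 + (-15 + 30)) = sqrt(-3536 + 15) = sqrt(-3521) = I*sqrt(3521)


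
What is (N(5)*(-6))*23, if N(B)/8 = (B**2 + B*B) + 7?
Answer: -62928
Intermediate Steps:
N(B) = 56 + 16*B**2 (N(B) = 8*((B**2 + B*B) + 7) = 8*((B**2 + B**2) + 7) = 8*(2*B**2 + 7) = 8*(7 + 2*B**2) = 56 + 16*B**2)
(N(5)*(-6))*23 = ((56 + 16*5**2)*(-6))*23 = ((56 + 16*25)*(-6))*23 = ((56 + 400)*(-6))*23 = (456*(-6))*23 = -2736*23 = -62928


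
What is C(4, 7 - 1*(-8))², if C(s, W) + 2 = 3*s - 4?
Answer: 36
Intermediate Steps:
C(s, W) = -6 + 3*s (C(s, W) = -2 + (3*s - 4) = -2 + (-4 + 3*s) = -6 + 3*s)
C(4, 7 - 1*(-8))² = (-6 + 3*4)² = (-6 + 12)² = 6² = 36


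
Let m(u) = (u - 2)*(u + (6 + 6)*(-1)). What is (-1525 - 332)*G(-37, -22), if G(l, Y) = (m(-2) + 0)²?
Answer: -5823552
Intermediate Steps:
m(u) = (-12 + u)*(-2 + u) (m(u) = (-2 + u)*(u + 12*(-1)) = (-2 + u)*(u - 12) = (-2 + u)*(-12 + u) = (-12 + u)*(-2 + u))
G(l, Y) = 3136 (G(l, Y) = ((24 + (-2)² - 14*(-2)) + 0)² = ((24 + 4 + 28) + 0)² = (56 + 0)² = 56² = 3136)
(-1525 - 332)*G(-37, -22) = (-1525 - 332)*3136 = -1857*3136 = -5823552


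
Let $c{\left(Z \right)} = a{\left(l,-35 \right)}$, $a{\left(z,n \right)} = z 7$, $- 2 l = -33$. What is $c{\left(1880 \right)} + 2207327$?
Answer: $\frac{4414885}{2} \approx 2.2074 \cdot 10^{6}$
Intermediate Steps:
$l = \frac{33}{2}$ ($l = \left(- \frac{1}{2}\right) \left(-33\right) = \frac{33}{2} \approx 16.5$)
$a{\left(z,n \right)} = 7 z$
$c{\left(Z \right)} = \frac{231}{2}$ ($c{\left(Z \right)} = 7 \cdot \frac{33}{2} = \frac{231}{2}$)
$c{\left(1880 \right)} + 2207327 = \frac{231}{2} + 2207327 = \frac{4414885}{2}$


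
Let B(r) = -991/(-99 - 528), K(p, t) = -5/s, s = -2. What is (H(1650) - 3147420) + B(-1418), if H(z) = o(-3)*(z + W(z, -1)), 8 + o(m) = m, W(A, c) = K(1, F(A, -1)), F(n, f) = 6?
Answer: -3969657283/1254 ≈ -3.1656e+6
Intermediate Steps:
K(p, t) = 5/2 (K(p, t) = -5/(-2) = -5*(-½) = 5/2)
W(A, c) = 5/2
B(r) = 991/627 (B(r) = -991/(-627) = -991*(-1/627) = 991/627)
o(m) = -8 + m
H(z) = -55/2 - 11*z (H(z) = (-8 - 3)*(z + 5/2) = -11*(5/2 + z) = -55/2 - 11*z)
(H(1650) - 3147420) + B(-1418) = ((-55/2 - 11*1650) - 3147420) + 991/627 = ((-55/2 - 18150) - 3147420) + 991/627 = (-36355/2 - 3147420) + 991/627 = -6331195/2 + 991/627 = -3969657283/1254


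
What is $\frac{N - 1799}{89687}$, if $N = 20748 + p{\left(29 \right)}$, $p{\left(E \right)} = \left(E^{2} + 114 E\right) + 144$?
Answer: $\frac{23240}{89687} \approx 0.25912$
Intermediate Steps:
$p{\left(E \right)} = 144 + E^{2} + 114 E$
$N = 25039$ ($N = 20748 + \left(144 + 29^{2} + 114 \cdot 29\right) = 20748 + \left(144 + 841 + 3306\right) = 20748 + 4291 = 25039$)
$\frac{N - 1799}{89687} = \frac{25039 - 1799}{89687} = \left(25039 - 1799\right) \frac{1}{89687} = 23240 \cdot \frac{1}{89687} = \frac{23240}{89687}$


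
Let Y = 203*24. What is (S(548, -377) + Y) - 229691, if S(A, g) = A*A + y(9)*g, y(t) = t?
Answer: 72092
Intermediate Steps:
Y = 4872
S(A, g) = A² + 9*g (S(A, g) = A*A + 9*g = A² + 9*g)
(S(548, -377) + Y) - 229691 = ((548² + 9*(-377)) + 4872) - 229691 = ((300304 - 3393) + 4872) - 229691 = (296911 + 4872) - 229691 = 301783 - 229691 = 72092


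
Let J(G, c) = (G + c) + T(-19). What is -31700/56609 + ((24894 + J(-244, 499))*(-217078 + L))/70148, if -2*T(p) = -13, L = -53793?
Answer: -771460061365729/7942016264 ≈ -97137.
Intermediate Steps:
T(p) = 13/2 (T(p) = -½*(-13) = 13/2)
J(G, c) = 13/2 + G + c (J(G, c) = (G + c) + 13/2 = 13/2 + G + c)
-31700/56609 + ((24894 + J(-244, 499))*(-217078 + L))/70148 = -31700/56609 + ((24894 + (13/2 - 244 + 499))*(-217078 - 53793))/70148 = -31700*1/56609 + ((24894 + 523/2)*(-270871))*(1/70148) = -31700/56609 + ((50311/2)*(-270871))*(1/70148) = -31700/56609 - 13627790881/2*1/70148 = -31700/56609 - 13627790881/140296 = -771460061365729/7942016264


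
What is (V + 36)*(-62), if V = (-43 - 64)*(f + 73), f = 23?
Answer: 634632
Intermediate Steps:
V = -10272 (V = (-43 - 64)*(23 + 73) = -107*96 = -10272)
(V + 36)*(-62) = (-10272 + 36)*(-62) = -10236*(-62) = 634632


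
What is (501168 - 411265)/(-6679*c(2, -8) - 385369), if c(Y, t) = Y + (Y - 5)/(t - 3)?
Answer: -988933/4406034 ≈ -0.22445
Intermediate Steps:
c(Y, t) = Y + (-5 + Y)/(-3 + t)
(501168 - 411265)/(-6679*c(2, -8) - 385369) = (501168 - 411265)/(-6679*(-5 - 2*2 + 2*(-8))/(-3 - 8) - 385369) = 89903/(-6679*(-5 - 4 - 16)/(-11) - 385369) = 89903/(-(-6679)*(-25)/11 - 385369) = 89903/(-6679*25/11 - 385369) = 89903/(-166975/11 - 385369) = 89903/(-4406034/11) = 89903*(-11/4406034) = -988933/4406034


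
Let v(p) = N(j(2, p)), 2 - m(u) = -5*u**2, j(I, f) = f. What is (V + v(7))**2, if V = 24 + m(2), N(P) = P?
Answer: 2809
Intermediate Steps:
m(u) = 2 + 5*u**2 (m(u) = 2 - (-5)*u**2 = 2 + 5*u**2)
v(p) = p
V = 46 (V = 24 + (2 + 5*2**2) = 24 + (2 + 5*4) = 24 + (2 + 20) = 24 + 22 = 46)
(V + v(7))**2 = (46 + 7)**2 = 53**2 = 2809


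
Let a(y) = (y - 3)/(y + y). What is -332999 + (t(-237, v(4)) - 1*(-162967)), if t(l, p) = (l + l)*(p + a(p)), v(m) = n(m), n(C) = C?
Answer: -687949/4 ≈ -1.7199e+5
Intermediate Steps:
a(y) = (-3 + y)/(2*y) (a(y) = (-3 + y)/((2*y)) = (-3 + y)*(1/(2*y)) = (-3 + y)/(2*y))
v(m) = m
t(l, p) = 2*l*(p + (-3 + p)/(2*p)) (t(l, p) = (l + l)*(p + (-3 + p)/(2*p)) = (2*l)*(p + (-3 + p)/(2*p)) = 2*l*(p + (-3 + p)/(2*p)))
-332999 + (t(-237, v(4)) - 1*(-162967)) = -332999 + (-237*(-3 + 4 + 2*4²)/4 - 1*(-162967)) = -332999 + (-237*¼*(-3 + 4 + 2*16) + 162967) = -332999 + (-237*¼*(-3 + 4 + 32) + 162967) = -332999 + (-237*¼*33 + 162967) = -332999 + (-7821/4 + 162967) = -332999 + 644047/4 = -687949/4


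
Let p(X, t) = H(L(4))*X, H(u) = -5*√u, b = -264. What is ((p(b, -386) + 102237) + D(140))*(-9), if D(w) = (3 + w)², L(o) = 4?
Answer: -1127934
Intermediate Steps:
p(X, t) = -10*X (p(X, t) = (-5*√4)*X = (-5*2)*X = -10*X)
((p(b, -386) + 102237) + D(140))*(-9) = ((-10*(-264) + 102237) + (3 + 140)²)*(-9) = ((2640 + 102237) + 143²)*(-9) = (104877 + 20449)*(-9) = 125326*(-9) = -1127934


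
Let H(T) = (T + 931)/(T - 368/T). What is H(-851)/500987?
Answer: -2960/15766561877 ≈ -1.8774e-7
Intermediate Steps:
H(T) = (931 + T)/(T - 368/T)
H(-851)/500987 = -851*(931 - 851)/(-368 + (-851)²)/500987 = -851*80/(-368 + 724201)*(1/500987) = -851*80/723833*(1/500987) = -851*1/723833*80*(1/500987) = -2960/31471*1/500987 = -2960/15766561877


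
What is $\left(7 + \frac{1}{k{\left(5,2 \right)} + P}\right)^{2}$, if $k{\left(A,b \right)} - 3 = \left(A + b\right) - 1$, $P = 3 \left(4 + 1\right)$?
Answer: $\frac{28561}{576} \approx 49.585$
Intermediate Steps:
$P = 15$ ($P = 3 \cdot 5 = 15$)
$k{\left(A,b \right)} = 2 + A + b$ ($k{\left(A,b \right)} = 3 - \left(1 - A - b\right) = 3 + \left(-1 + A + b\right) = 2 + A + b$)
$\left(7 + \frac{1}{k{\left(5,2 \right)} + P}\right)^{2} = \left(7 + \frac{1}{\left(2 + 5 + 2\right) + 15}\right)^{2} = \left(7 + \frac{1}{9 + 15}\right)^{2} = \left(7 + \frac{1}{24}\right)^{2} = \left(\frac{169}{24}\right)^{2} = \frac{28561}{576}$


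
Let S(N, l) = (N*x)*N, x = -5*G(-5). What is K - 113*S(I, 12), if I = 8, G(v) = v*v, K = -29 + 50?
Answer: 904021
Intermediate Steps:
K = 21
G(v) = v²
x = -125 (x = -5*(-5)² = -5*25 = -125)
S(N, l) = -125*N² (S(N, l) = (N*(-125))*N = (-125*N)*N = -125*N²)
K - 113*S(I, 12) = 21 - (-14125)*8² = 21 - (-14125)*64 = 21 - 113*(-8000) = 21 + 904000 = 904021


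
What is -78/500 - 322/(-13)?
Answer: 79993/3250 ≈ 24.613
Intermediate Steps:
-78/500 - 322/(-13) = -78*1/500 - 322*(-1/13) = -39/250 + 322/13 = 79993/3250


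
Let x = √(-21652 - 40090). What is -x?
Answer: -I*√61742 ≈ -248.48*I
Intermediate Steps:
x = I*√61742 (x = √(-61742) = I*√61742 ≈ 248.48*I)
-x = -I*√61742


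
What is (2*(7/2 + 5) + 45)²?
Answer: 3844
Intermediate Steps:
(2*(7/2 + 5) + 45)² = (2*(17/2) + 45)² = (17 + 45)² = 62² = 3844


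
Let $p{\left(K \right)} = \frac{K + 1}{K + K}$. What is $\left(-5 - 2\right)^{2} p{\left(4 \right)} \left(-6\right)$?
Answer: $- \frac{735}{4} \approx -183.75$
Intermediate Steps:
$p{\left(K \right)} = \frac{1 + K}{2 K}$
$\left(-5 - 2\right)^{2} p{\left(4 \right)} \left(-6\right) = \left(-5 - 2\right)^{2} \frac{1 + 4}{2 \cdot 4} \left(-6\right) = \left(-7\right)^{2} \cdot \frac{1}{2} \cdot \frac{1}{4} \cdot 5 \left(-6\right) = 49 \cdot \frac{5}{8} \left(-6\right) = \frac{245}{8} \left(-6\right) = - \frac{735}{4}$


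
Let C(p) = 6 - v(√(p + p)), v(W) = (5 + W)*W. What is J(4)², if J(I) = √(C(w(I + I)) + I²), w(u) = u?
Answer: -14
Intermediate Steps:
v(W) = W*(5 + W)
C(p) = 6 - √2*√p*(5 + √2*√p) (C(p) = 6 - √(p + p)*(5 + √(p + p)) = 6 - √(2*p)*(5 + √(2*p)) = 6 - √2*√p*(5 + √2*√p))
J(I) = √(6 + I² - 10*√I - 4*I) (J(I) = √((6 - 2*(I + I) - 5*√2*√(I + I)) + I²) = √((6 - 4*I - 5*√2*√(2*I)) + I²) = √((6 - 4*I - 5*√2*√2*√I) + I²) = √((6 - 4*I - 10*√I) + I²) = √((6 - 10*√I - 4*I) + I²) = √(6 + I² - 10*√I - 4*I))
J(4)² = (√(6 + 4² - 10*√4 - 4*4))² = (√(6 + 16 - 10*2 - 16))² = (√(6 + 16 - 20 - 16))² = (√(-14))² = (I*√14)² = -14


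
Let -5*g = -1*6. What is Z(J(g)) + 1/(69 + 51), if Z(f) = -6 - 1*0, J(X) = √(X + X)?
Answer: -719/120 ≈ -5.9917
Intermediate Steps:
g = 6/5 (g = -(-1)*6/5 = -⅕*(-6) = 6/5 ≈ 1.2000)
J(X) = √2*√X (J(X) = √(2*X) = √2*√X)
Z(f) = -6 (Z(f) = -6 + 0 = -6)
Z(J(g)) + 1/(69 + 51) = -6 + 1/(69 + 51) = -6 + 1/120 = -719/120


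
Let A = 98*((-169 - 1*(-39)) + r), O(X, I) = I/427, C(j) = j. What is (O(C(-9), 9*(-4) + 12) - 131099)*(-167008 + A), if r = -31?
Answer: 10232231781442/427 ≈ 2.3963e+10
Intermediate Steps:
O(X, I) = I/427 (O(X, I) = I*(1/427) = I/427)
A = -15778 (A = 98*((-169 - 1*(-39)) - 31) = 98*((-169 + 39) - 31) = 98*(-130 - 31) = 98*(-161) = -15778)
(O(C(-9), 9*(-4) + 12) - 131099)*(-167008 + A) = ((9*(-4) + 12)/427 - 131099)*(-167008 - 15778) = ((-36 + 12)/427 - 131099)*(-182786) = ((1/427)*(-24) - 131099)*(-182786) = (-24/427 - 131099)*(-182786) = -55979297/427*(-182786) = 10232231781442/427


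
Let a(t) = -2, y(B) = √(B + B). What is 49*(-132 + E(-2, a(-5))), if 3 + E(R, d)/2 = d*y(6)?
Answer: -6762 - 392*√3 ≈ -7441.0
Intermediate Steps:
y(B) = √2*√B (y(B) = √(2*B) = √2*√B)
E(R, d) = -6 + 4*d*√3 (E(R, d) = -6 + 2*(d*(√2*√6)) = -6 + 2*(d*(2*√3)) = -6 + 2*(2*d*√3) = -6 + 4*d*√3)
49*(-132 + E(-2, a(-5))) = 49*(-132 + (-6 + 4*(-2)*√3)) = 49*(-132 + (-6 - 8*√3)) = 49*(-138 - 8*√3) = -6762 - 392*√3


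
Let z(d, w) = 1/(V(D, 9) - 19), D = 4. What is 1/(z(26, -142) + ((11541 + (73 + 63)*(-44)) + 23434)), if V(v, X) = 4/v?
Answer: 18/521837 ≈ 3.4494e-5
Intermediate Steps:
z(d, w) = -1/18 (z(d, w) = 1/(4/4 - 19) = 1/(4*(¼) - 19) = 1/(1 - 19) = 1/(-18) = -1/18)
1/(z(26, -142) + ((11541 + (73 + 63)*(-44)) + 23434)) = 1/(-1/18 + ((11541 + (73 + 63)*(-44)) + 23434)) = 1/(-1/18 + ((11541 + 136*(-44)) + 23434)) = 1/(-1/18 + ((11541 - 5984) + 23434)) = 1/(-1/18 + (5557 + 23434)) = 1/(-1/18 + 28991) = 1/(521837/18) = 18/521837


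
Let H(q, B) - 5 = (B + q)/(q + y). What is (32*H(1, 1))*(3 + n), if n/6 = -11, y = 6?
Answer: -10656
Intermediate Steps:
n = -66 (n = 6*(-11) = -66)
H(q, B) = 5 + (B + q)/(6 + q) (H(q, B) = 5 + (B + q)/(q + 6) = 5 + (B + q)/(6 + q))
(32*H(1, 1))*(3 + n) = (32*((30 + 1 + 6*1)/(6 + 1)))*(3 - 66) = (32*((30 + 1 + 6)/7))*(-63) = (32*((⅐)*37))*(-63) = (32*(37/7))*(-63) = (1184/7)*(-63) = -10656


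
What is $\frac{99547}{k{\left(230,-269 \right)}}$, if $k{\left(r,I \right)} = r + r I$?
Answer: $- \frac{99547}{61640} \approx -1.615$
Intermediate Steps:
$k{\left(r,I \right)} = r + I r$
$\frac{99547}{k{\left(230,-269 \right)}} = \frac{99547}{230 \left(1 - 269\right)} = \frac{99547}{230 \left(-268\right)} = \frac{99547}{-61640} = 99547 \left(- \frac{1}{61640}\right) = - \frac{99547}{61640}$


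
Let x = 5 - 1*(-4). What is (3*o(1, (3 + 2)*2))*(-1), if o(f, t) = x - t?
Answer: 3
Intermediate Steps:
x = 9 (x = 5 + 4 = 9)
o(f, t) = 9 - t
(3*o(1, (3 + 2)*2))*(-1) = (3*(9 - (3 + 2)*2))*(-1) = (3*(9 - 5*2))*(-1) = (3*(9 - 1*10))*(-1) = (3*(9 - 10))*(-1) = (3*(-1))*(-1) = -3*(-1) = 3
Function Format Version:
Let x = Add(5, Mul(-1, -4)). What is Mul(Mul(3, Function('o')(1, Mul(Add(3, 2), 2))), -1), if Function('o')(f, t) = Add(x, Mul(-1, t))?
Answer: 3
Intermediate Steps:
x = 9 (x = Add(5, 4) = 9)
Function('o')(f, t) = Add(9, Mul(-1, t))
Mul(Mul(3, Function('o')(1, Mul(Add(3, 2), 2))), -1) = Mul(Mul(3, Add(9, Mul(-1, Mul(Add(3, 2), 2)))), -1) = Mul(Mul(3, Add(9, Mul(-1, Mul(5, 2)))), -1) = Mul(Mul(3, Add(9, Mul(-1, 10))), -1) = Mul(Mul(3, Add(9, -10)), -1) = Mul(Mul(3, -1), -1) = Mul(-3, -1) = 3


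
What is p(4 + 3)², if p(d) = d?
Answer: 49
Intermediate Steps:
p(4 + 3)² = (4 + 3)² = 7² = 49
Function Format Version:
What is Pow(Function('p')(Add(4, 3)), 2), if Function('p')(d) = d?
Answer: 49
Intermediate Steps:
Pow(Function('p')(Add(4, 3)), 2) = Pow(Add(4, 3), 2) = Pow(7, 2) = 49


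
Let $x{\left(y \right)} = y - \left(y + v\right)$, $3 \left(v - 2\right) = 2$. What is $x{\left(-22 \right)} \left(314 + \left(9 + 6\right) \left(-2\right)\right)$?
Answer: $- \frac{2272}{3} \approx -757.33$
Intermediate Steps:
$v = \frac{8}{3}$ ($v = 2 + \frac{1}{3} \cdot 2 = 2 + \frac{2}{3} = \frac{8}{3} \approx 2.6667$)
$x{\left(y \right)} = - \frac{8}{3}$ ($x{\left(y \right)} = y - \left(y + \frac{8}{3}\right) = y - \left(\frac{8}{3} + y\right) = - \frac{8}{3}$)
$x{\left(-22 \right)} \left(314 + \left(9 + 6\right) \left(-2\right)\right) = - \frac{8 \left(314 + \left(9 + 6\right) \left(-2\right)\right)}{3} = - \frac{8 \left(314 + 15 \left(-2\right)\right)}{3} = - \frac{8 \left(314 - 30\right)}{3} = \left(- \frac{8}{3}\right) 284 = - \frac{2272}{3}$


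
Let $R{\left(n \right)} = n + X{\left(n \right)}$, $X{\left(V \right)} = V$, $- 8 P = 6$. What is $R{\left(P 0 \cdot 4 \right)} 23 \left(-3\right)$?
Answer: $0$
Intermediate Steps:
$P = - \frac{3}{4}$ ($P = \left(- \frac{1}{8}\right) 6 = - \frac{3}{4} \approx -0.75$)
$R{\left(n \right)} = 2 n$ ($R{\left(n \right)} = n + n = 2 n$)
$R{\left(P 0 \cdot 4 \right)} 23 \left(-3\right) = 2 \left(- \frac{3}{4}\right) 0 \cdot 4 \cdot 23 \left(-3\right) = 2 \cdot 0 \cdot 4 \cdot 23 \left(-3\right) = 2 \cdot 0 \cdot 23 \left(-3\right) = 0 \cdot 23 \left(-3\right) = 0 \left(-3\right) = 0$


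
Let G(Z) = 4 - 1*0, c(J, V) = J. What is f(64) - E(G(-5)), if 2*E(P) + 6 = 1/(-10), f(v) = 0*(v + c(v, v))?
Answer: 61/20 ≈ 3.0500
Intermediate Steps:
G(Z) = 4 (G(Z) = 4 + 0 = 4)
f(v) = 0 (f(v) = 0*(v + v) = 0*(2*v) = 0)
E(P) = -61/20 (E(P) = -3 + (½)/(-10) = -3 + (½)*(-⅒) = -3 - 1/20 = -61/20)
f(64) - E(G(-5)) = 0 - 1*(-61/20) = 0 + 61/20 = 61/20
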